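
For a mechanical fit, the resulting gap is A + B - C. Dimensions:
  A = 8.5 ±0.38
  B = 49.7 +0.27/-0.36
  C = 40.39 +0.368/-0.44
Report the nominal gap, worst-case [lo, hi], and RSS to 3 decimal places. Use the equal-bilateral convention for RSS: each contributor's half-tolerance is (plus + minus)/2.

nominal=17.810 wc=[16.702,18.900] rss=0.638

Stack each dimension's contribution:
  +A: nom +8.500 → Σnom=8.500; wc +0.380/-0.380 → slack +0.380/-0.380; half-tol=0.380, Σhalf²=0.144400
  +B: nom +49.700 → Σnom=58.200; wc +0.270/-0.360 → slack +0.650/-0.740; half-tol=0.315, Σhalf²=0.243625
  -C: nom -40.390 → Σnom=17.810; wc +0.440/-0.368 → slack +1.090/-1.108; half-tol=0.404, Σhalf²=0.406841
Nominal = 17.810. Worst-case = [17.810 - 1.108, 17.810 + 1.090] = [16.702, 18.900]. RSS = √0.406841 = 0.638.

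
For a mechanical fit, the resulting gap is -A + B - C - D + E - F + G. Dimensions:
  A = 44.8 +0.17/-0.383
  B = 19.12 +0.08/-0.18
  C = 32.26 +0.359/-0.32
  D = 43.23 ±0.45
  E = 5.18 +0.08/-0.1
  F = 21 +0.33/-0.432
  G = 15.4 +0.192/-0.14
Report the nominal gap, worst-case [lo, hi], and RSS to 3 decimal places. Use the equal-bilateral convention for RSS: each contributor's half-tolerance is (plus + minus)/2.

nominal=-101.590 wc=[-103.319,-99.653] rss=0.769

Stack each dimension's contribution:
  -A: nom -44.800 → Σnom=-44.800; wc +0.383/-0.170 → slack +0.383/-0.170; half-tol=0.277, Σhalf²=0.076452
  +B: nom +19.120 → Σnom=-25.680; wc +0.080/-0.180 → slack +0.463/-0.350; half-tol=0.130, Σhalf²=0.093352
  -C: nom -32.260 → Σnom=-57.940; wc +0.320/-0.359 → slack +0.783/-0.709; half-tol=0.340, Σhalf²=0.208613
  -D: nom -43.230 → Σnom=-101.170; wc +0.450/-0.450 → slack +1.233/-1.159; half-tol=0.450, Σhalf²=0.411113
  +E: nom +5.180 → Σnom=-95.990; wc +0.080/-0.100 → slack +1.313/-1.259; half-tol=0.090, Σhalf²=0.419213
  -F: nom -21.000 → Σnom=-116.990; wc +0.432/-0.330 → slack +1.745/-1.589; half-tol=0.381, Σhalf²=0.564374
  +G: nom +15.400 → Σnom=-101.590; wc +0.192/-0.140 → slack +1.937/-1.729; half-tol=0.166, Σhalf²=0.591930
Nominal = -101.590. Worst-case = [-101.590 - 1.729, -101.590 + 1.937] = [-103.319, -99.653]. RSS = √0.591930 = 0.769.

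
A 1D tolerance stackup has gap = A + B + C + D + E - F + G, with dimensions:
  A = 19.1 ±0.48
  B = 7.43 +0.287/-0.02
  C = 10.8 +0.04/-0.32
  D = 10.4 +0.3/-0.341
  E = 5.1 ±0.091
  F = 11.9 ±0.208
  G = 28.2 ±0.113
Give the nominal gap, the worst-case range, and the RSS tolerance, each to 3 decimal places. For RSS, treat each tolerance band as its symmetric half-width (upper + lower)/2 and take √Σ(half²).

Stack each dimension's contribution:
  +A: nom +19.100 → Σnom=19.100; wc +0.480/-0.480 → slack +0.480/-0.480; half-tol=0.480, Σhalf²=0.230400
  +B: nom +7.430 → Σnom=26.530; wc +0.287/-0.020 → slack +0.767/-0.500; half-tol=0.153, Σhalf²=0.253962
  +C: nom +10.800 → Σnom=37.330; wc +0.040/-0.320 → slack +0.807/-0.820; half-tol=0.180, Σhalf²=0.286362
  +D: nom +10.400 → Σnom=47.730; wc +0.300/-0.341 → slack +1.107/-1.161; half-tol=0.321, Σhalf²=0.389082
  +E: nom +5.100 → Σnom=52.830; wc +0.091/-0.091 → slack +1.198/-1.252; half-tol=0.091, Σhalf²=0.397363
  -F: nom -11.900 → Σnom=40.930; wc +0.208/-0.208 → slack +1.406/-1.460; half-tol=0.208, Σhalf²=0.440627
  +G: nom +28.200 → Σnom=69.130; wc +0.113/-0.113 → slack +1.519/-1.573; half-tol=0.113, Σhalf²=0.453396
Nominal = 69.130. Worst-case = [69.130 - 1.573, 69.130 + 1.519] = [67.557, 70.649]. RSS = √0.453396 = 0.673.

nominal=69.130 wc=[67.557,70.649] rss=0.673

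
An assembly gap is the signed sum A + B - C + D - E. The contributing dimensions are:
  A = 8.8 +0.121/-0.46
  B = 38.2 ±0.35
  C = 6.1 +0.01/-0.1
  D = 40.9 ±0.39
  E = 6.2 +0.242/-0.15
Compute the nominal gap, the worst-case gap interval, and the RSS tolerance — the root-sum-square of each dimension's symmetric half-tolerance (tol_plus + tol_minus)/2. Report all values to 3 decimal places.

nominal=75.600 wc=[74.148,76.711] rss=0.633

Stack each dimension's contribution:
  +A: nom +8.800 → Σnom=8.800; wc +0.121/-0.460 → slack +0.121/-0.460; half-tol=0.290, Σhalf²=0.084390
  +B: nom +38.200 → Σnom=47.000; wc +0.350/-0.350 → slack +0.471/-0.810; half-tol=0.350, Σhalf²=0.206890
  -C: nom -6.100 → Σnom=40.900; wc +0.100/-0.010 → slack +0.571/-0.820; half-tol=0.055, Σhalf²=0.209915
  +D: nom +40.900 → Σnom=81.800; wc +0.390/-0.390 → slack +0.961/-1.210; half-tol=0.390, Σhalf²=0.362015
  -E: nom -6.200 → Σnom=75.600; wc +0.150/-0.242 → slack +1.111/-1.452; half-tol=0.196, Σhalf²=0.400431
Nominal = 75.600. Worst-case = [75.600 - 1.452, 75.600 + 1.111] = [74.148, 76.711]. RSS = √0.400431 = 0.633.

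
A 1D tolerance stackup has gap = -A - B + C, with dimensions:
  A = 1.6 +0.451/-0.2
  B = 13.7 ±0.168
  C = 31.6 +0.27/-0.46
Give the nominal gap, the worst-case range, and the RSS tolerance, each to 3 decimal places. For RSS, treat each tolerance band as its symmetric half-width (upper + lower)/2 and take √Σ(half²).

nominal=16.300 wc=[15.221,16.938] rss=0.517

Stack each dimension's contribution:
  -A: nom -1.600 → Σnom=-1.600; wc +0.200/-0.451 → slack +0.200/-0.451; half-tol=0.326, Σhalf²=0.105950
  -B: nom -13.700 → Σnom=-15.300; wc +0.168/-0.168 → slack +0.368/-0.619; half-tol=0.168, Σhalf²=0.134174
  +C: nom +31.600 → Σnom=16.300; wc +0.270/-0.460 → slack +0.638/-1.079; half-tol=0.365, Σhalf²=0.267399
Nominal = 16.300. Worst-case = [16.300 - 1.079, 16.300 + 0.638] = [15.221, 16.938]. RSS = √0.267399 = 0.517.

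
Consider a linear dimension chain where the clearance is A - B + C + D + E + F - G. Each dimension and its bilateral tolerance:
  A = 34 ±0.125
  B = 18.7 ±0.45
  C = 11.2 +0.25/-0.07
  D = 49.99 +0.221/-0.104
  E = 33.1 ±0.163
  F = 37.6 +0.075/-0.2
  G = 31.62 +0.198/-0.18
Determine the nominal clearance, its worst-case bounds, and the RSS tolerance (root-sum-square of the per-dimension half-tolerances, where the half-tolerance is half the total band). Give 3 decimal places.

nominal=115.570 wc=[114.260,117.034] rss=0.593

Stack each dimension's contribution:
  +A: nom +34.000 → Σnom=34.000; wc +0.125/-0.125 → slack +0.125/-0.125; half-tol=0.125, Σhalf²=0.015625
  -B: nom -18.700 → Σnom=15.300; wc +0.450/-0.450 → slack +0.575/-0.575; half-tol=0.450, Σhalf²=0.218125
  +C: nom +11.200 → Σnom=26.500; wc +0.250/-0.070 → slack +0.825/-0.645; half-tol=0.160, Σhalf²=0.243725
  +D: nom +49.990 → Σnom=76.490; wc +0.221/-0.104 → slack +1.046/-0.749; half-tol=0.163, Σhalf²=0.270131
  +E: nom +33.100 → Σnom=109.590; wc +0.163/-0.163 → slack +1.209/-0.912; half-tol=0.163, Σhalf²=0.296700
  +F: nom +37.600 → Σnom=147.190; wc +0.075/-0.200 → slack +1.284/-1.112; half-tol=0.138, Σhalf²=0.315607
  -G: nom -31.620 → Σnom=115.570; wc +0.180/-0.198 → slack +1.464/-1.310; half-tol=0.189, Σhalf²=0.351328
Nominal = 115.570. Worst-case = [115.570 - 1.310, 115.570 + 1.464] = [114.260, 117.034]. RSS = √0.351328 = 0.593.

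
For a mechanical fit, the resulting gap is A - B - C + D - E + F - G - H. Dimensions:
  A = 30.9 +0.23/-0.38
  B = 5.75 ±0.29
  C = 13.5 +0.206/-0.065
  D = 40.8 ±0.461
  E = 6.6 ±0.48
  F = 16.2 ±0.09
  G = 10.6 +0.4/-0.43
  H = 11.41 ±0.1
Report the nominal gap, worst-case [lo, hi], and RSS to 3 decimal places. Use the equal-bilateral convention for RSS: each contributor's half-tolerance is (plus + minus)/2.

nominal=40.040 wc=[37.633,42.186] rss=0.910

Stack each dimension's contribution:
  +A: nom +30.900 → Σnom=30.900; wc +0.230/-0.380 → slack +0.230/-0.380; half-tol=0.305, Σhalf²=0.093025
  -B: nom -5.750 → Σnom=25.150; wc +0.290/-0.290 → slack +0.520/-0.670; half-tol=0.290, Σhalf²=0.177125
  -C: nom -13.500 → Σnom=11.650; wc +0.065/-0.206 → slack +0.585/-0.876; half-tol=0.136, Σhalf²=0.195485
  +D: nom +40.800 → Σnom=52.450; wc +0.461/-0.461 → slack +1.046/-1.337; half-tol=0.461, Σhalf²=0.408006
  -E: nom -6.600 → Σnom=45.850; wc +0.480/-0.480 → slack +1.526/-1.817; half-tol=0.480, Σhalf²=0.638406
  +F: nom +16.200 → Σnom=62.050; wc +0.090/-0.090 → slack +1.616/-1.907; half-tol=0.090, Σhalf²=0.646506
  -G: nom -10.600 → Σnom=51.450; wc +0.430/-0.400 → slack +2.046/-2.307; half-tol=0.415, Σhalf²=0.818731
  -H: nom -11.410 → Σnom=40.040; wc +0.100/-0.100 → slack +2.146/-2.407; half-tol=0.100, Σhalf²=0.828731
Nominal = 40.040. Worst-case = [40.040 - 2.407, 40.040 + 2.146] = [37.633, 42.186]. RSS = √0.828731 = 0.910.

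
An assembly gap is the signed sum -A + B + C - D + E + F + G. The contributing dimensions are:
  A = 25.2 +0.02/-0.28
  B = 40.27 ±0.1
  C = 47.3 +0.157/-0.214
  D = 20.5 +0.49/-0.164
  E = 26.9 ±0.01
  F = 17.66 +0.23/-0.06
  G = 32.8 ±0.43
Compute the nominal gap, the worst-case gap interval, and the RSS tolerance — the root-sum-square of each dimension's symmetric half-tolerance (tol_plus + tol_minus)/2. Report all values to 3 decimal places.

nominal=119.230 wc=[117.906,120.601] rss=0.616

Stack each dimension's contribution:
  -A: nom -25.200 → Σnom=-25.200; wc +0.280/-0.020 → slack +0.280/-0.020; half-tol=0.150, Σhalf²=0.022500
  +B: nom +40.270 → Σnom=15.070; wc +0.100/-0.100 → slack +0.380/-0.120; half-tol=0.100, Σhalf²=0.032500
  +C: nom +47.300 → Σnom=62.370; wc +0.157/-0.214 → slack +0.537/-0.334; half-tol=0.185, Σhalf²=0.066910
  -D: nom -20.500 → Σnom=41.870; wc +0.164/-0.490 → slack +0.701/-0.824; half-tol=0.327, Σhalf²=0.173839
  +E: nom +26.900 → Σnom=68.770; wc +0.010/-0.010 → slack +0.711/-0.834; half-tol=0.010, Σhalf²=0.173939
  +F: nom +17.660 → Σnom=86.430; wc +0.230/-0.060 → slack +0.941/-0.894; half-tol=0.145, Σhalf²=0.194964
  +G: nom +32.800 → Σnom=119.230; wc +0.430/-0.430 → slack +1.371/-1.324; half-tol=0.430, Σhalf²=0.379864
Nominal = 119.230. Worst-case = [119.230 - 1.324, 119.230 + 1.371] = [117.906, 120.601]. RSS = √0.379864 = 0.616.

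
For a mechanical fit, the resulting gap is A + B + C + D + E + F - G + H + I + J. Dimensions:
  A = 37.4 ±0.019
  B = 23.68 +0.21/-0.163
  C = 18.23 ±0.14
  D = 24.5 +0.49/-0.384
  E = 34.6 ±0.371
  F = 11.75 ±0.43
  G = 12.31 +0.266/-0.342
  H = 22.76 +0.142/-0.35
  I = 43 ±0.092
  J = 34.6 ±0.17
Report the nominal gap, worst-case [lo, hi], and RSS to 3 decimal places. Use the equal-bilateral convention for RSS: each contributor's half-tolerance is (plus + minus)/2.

nominal=238.210 wc=[235.825,240.616] rss=0.871

Stack each dimension's contribution:
  +A: nom +37.400 → Σnom=37.400; wc +0.019/-0.019 → slack +0.019/-0.019; half-tol=0.019, Σhalf²=0.000361
  +B: nom +23.680 → Σnom=61.080; wc +0.210/-0.163 → slack +0.229/-0.182; half-tol=0.186, Σhalf²=0.035143
  +C: nom +18.230 → Σnom=79.310; wc +0.140/-0.140 → slack +0.369/-0.322; half-tol=0.140, Σhalf²=0.054743
  +D: nom +24.500 → Σnom=103.810; wc +0.490/-0.384 → slack +0.859/-0.706; half-tol=0.437, Σhalf²=0.245712
  +E: nom +34.600 → Σnom=138.410; wc +0.371/-0.371 → slack +1.230/-1.077; half-tol=0.371, Σhalf²=0.383353
  +F: nom +11.750 → Σnom=150.160; wc +0.430/-0.430 → slack +1.660/-1.507; half-tol=0.430, Σhalf²=0.568253
  -G: nom -12.310 → Σnom=137.850; wc +0.342/-0.266 → slack +2.002/-1.773; half-tol=0.304, Σhalf²=0.660669
  +H: nom +22.760 → Σnom=160.610; wc +0.142/-0.350 → slack +2.144/-2.123; half-tol=0.246, Σhalf²=0.721185
  +I: nom +43.000 → Σnom=203.610; wc +0.092/-0.092 → slack +2.236/-2.215; half-tol=0.092, Σhalf²=0.729649
  +J: nom +34.600 → Σnom=238.210; wc +0.170/-0.170 → slack +2.406/-2.385; half-tol=0.170, Σhalf²=0.758549
Nominal = 238.210. Worst-case = [238.210 - 2.385, 238.210 + 2.406] = [235.825, 240.616]. RSS = √0.758549 = 0.871.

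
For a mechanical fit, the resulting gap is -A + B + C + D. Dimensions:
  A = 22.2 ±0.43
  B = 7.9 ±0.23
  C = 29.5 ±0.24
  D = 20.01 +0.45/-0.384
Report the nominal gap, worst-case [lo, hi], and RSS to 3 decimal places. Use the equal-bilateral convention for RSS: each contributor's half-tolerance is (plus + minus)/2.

nominal=35.210 wc=[33.926,36.560] rss=0.685

Stack each dimension's contribution:
  -A: nom -22.200 → Σnom=-22.200; wc +0.430/-0.430 → slack +0.430/-0.430; half-tol=0.430, Σhalf²=0.184900
  +B: nom +7.900 → Σnom=-14.300; wc +0.230/-0.230 → slack +0.660/-0.660; half-tol=0.230, Σhalf²=0.237800
  +C: nom +29.500 → Σnom=15.200; wc +0.240/-0.240 → slack +0.900/-0.900; half-tol=0.240, Σhalf²=0.295400
  +D: nom +20.010 → Σnom=35.210; wc +0.450/-0.384 → slack +1.350/-1.284; half-tol=0.417, Σhalf²=0.469289
Nominal = 35.210. Worst-case = [35.210 - 1.284, 35.210 + 1.350] = [33.926, 36.560]. RSS = √0.469289 = 0.685.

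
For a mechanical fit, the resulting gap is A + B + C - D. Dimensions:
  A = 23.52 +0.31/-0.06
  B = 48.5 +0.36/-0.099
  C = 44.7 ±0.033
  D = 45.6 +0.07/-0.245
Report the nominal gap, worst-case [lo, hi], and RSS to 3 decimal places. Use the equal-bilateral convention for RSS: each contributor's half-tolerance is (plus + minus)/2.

Stack each dimension's contribution:
  +A: nom +23.520 → Σnom=23.520; wc +0.310/-0.060 → slack +0.310/-0.060; half-tol=0.185, Σhalf²=0.034225
  +B: nom +48.500 → Σnom=72.020; wc +0.360/-0.099 → slack +0.670/-0.159; half-tol=0.229, Σhalf²=0.086895
  +C: nom +44.700 → Σnom=116.720; wc +0.033/-0.033 → slack +0.703/-0.192; half-tol=0.033, Σhalf²=0.087984
  -D: nom -45.600 → Σnom=71.120; wc +0.245/-0.070 → slack +0.948/-0.262; half-tol=0.158, Σhalf²=0.112791
Nominal = 71.120. Worst-case = [71.120 - 0.262, 71.120 + 0.948] = [70.858, 72.068]. RSS = √0.112791 = 0.336.

nominal=71.120 wc=[70.858,72.068] rss=0.336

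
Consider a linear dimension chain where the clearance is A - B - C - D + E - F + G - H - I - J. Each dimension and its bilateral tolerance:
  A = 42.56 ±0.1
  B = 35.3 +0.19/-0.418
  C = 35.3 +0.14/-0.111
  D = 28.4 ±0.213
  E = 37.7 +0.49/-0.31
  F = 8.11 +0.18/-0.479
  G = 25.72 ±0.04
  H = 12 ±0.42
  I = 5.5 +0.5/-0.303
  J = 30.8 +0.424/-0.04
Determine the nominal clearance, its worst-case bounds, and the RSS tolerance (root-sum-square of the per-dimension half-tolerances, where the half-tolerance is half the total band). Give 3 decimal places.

Stack each dimension's contribution:
  +A: nom +42.560 → Σnom=42.560; wc +0.100/-0.100 → slack +0.100/-0.100; half-tol=0.100, Σhalf²=0.010000
  -B: nom -35.300 → Σnom=7.260; wc +0.418/-0.190 → slack +0.518/-0.290; half-tol=0.304, Σhalf²=0.102416
  -C: nom -35.300 → Σnom=-28.040; wc +0.111/-0.140 → slack +0.629/-0.430; half-tol=0.126, Σhalf²=0.118166
  -D: nom -28.400 → Σnom=-56.440; wc +0.213/-0.213 → slack +0.842/-0.643; half-tol=0.213, Σhalf²=0.163535
  +E: nom +37.700 → Σnom=-18.740; wc +0.490/-0.310 → slack +1.332/-0.953; half-tol=0.400, Σhalf²=0.323535
  -F: nom -8.110 → Σnom=-26.850; wc +0.479/-0.180 → slack +1.811/-1.133; half-tol=0.330, Σhalf²=0.432106
  +G: nom +25.720 → Σnom=-1.130; wc +0.040/-0.040 → slack +1.851/-1.173; half-tol=0.040, Σhalf²=0.433706
  -H: nom -12.000 → Σnom=-13.130; wc +0.420/-0.420 → slack +2.271/-1.593; half-tol=0.420, Σhalf²=0.610105
  -I: nom -5.500 → Σnom=-18.630; wc +0.303/-0.500 → slack +2.574/-2.093; half-tol=0.401, Σhalf²=0.771308
  -J: nom -30.800 → Σnom=-49.430; wc +0.040/-0.424 → slack +2.614/-2.517; half-tol=0.232, Σhalf²=0.825132
Nominal = -49.430. Worst-case = [-49.430 - 2.517, -49.430 + 2.614] = [-51.947, -46.816]. RSS = √0.825132 = 0.908.

nominal=-49.430 wc=[-51.947,-46.816] rss=0.908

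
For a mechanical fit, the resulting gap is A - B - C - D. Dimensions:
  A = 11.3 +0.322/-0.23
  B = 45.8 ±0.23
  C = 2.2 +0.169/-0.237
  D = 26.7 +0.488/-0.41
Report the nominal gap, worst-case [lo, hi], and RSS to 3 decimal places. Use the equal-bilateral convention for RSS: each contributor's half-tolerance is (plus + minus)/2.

Stack each dimension's contribution:
  +A: nom +11.300 → Σnom=11.300; wc +0.322/-0.230 → slack +0.322/-0.230; half-tol=0.276, Σhalf²=0.076176
  -B: nom -45.800 → Σnom=-34.500; wc +0.230/-0.230 → slack +0.552/-0.460; half-tol=0.230, Σhalf²=0.129076
  -C: nom -2.200 → Σnom=-36.700; wc +0.237/-0.169 → slack +0.789/-0.629; half-tol=0.203, Σhalf²=0.170285
  -D: nom -26.700 → Σnom=-63.400; wc +0.410/-0.488 → slack +1.199/-1.117; half-tol=0.449, Σhalf²=0.371886
Nominal = -63.400. Worst-case = [-63.400 - 1.117, -63.400 + 1.199] = [-64.517, -62.201]. RSS = √0.371886 = 0.610.

nominal=-63.400 wc=[-64.517,-62.201] rss=0.610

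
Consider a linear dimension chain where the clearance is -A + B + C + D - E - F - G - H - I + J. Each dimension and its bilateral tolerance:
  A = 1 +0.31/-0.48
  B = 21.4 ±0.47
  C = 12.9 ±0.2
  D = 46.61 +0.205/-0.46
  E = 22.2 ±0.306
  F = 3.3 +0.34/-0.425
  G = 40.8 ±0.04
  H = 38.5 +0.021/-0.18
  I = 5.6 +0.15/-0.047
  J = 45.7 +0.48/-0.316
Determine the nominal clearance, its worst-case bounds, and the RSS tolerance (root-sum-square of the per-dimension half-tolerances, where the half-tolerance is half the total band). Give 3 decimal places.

Stack each dimension's contribution:
  -A: nom -1.000 → Σnom=-1.000; wc +0.480/-0.310 → slack +0.480/-0.310; half-tol=0.395, Σhalf²=0.156025
  +B: nom +21.400 → Σnom=20.400; wc +0.470/-0.470 → slack +0.950/-0.780; half-tol=0.470, Σhalf²=0.376925
  +C: nom +12.900 → Σnom=33.300; wc +0.200/-0.200 → slack +1.150/-0.980; half-tol=0.200, Σhalf²=0.416925
  +D: nom +46.610 → Σnom=79.910; wc +0.205/-0.460 → slack +1.355/-1.440; half-tol=0.333, Σhalf²=0.527481
  -E: nom -22.200 → Σnom=57.710; wc +0.306/-0.306 → slack +1.661/-1.746; half-tol=0.306, Σhalf²=0.621117
  -F: nom -3.300 → Σnom=54.410; wc +0.425/-0.340 → slack +2.086/-2.086; half-tol=0.383, Σhalf²=0.767423
  -G: nom -40.800 → Σnom=13.610; wc +0.040/-0.040 → slack +2.126/-2.126; half-tol=0.040, Σhalf²=0.769023
  -H: nom -38.500 → Σnom=-24.890; wc +0.180/-0.021 → slack +2.306/-2.147; half-tol=0.100, Σhalf²=0.779124
  -I: nom -5.600 → Σnom=-30.490; wc +0.047/-0.150 → slack +2.353/-2.297; half-tol=0.099, Σhalf²=0.788826
  +J: nom +45.700 → Σnom=15.210; wc +0.480/-0.316 → slack +2.833/-2.613; half-tol=0.398, Σhalf²=0.947230
Nominal = 15.210. Worst-case = [15.210 - 2.613, 15.210 + 2.833] = [12.597, 18.043]. RSS = √0.947230 = 0.973.

nominal=15.210 wc=[12.597,18.043] rss=0.973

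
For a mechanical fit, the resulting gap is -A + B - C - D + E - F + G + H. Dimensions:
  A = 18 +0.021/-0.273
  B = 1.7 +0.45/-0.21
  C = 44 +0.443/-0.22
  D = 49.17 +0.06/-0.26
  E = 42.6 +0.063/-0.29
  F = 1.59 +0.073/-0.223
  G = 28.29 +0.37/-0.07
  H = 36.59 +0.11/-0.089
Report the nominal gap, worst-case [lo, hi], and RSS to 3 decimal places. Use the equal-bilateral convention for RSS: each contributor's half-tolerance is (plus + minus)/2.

nominal=-3.580 wc=[-4.836,-1.611] rss=0.614

Stack each dimension's contribution:
  -A: nom -18.000 → Σnom=-18.000; wc +0.273/-0.021 → slack +0.273/-0.021; half-tol=0.147, Σhalf²=0.021609
  +B: nom +1.700 → Σnom=-16.300; wc +0.450/-0.210 → slack +0.723/-0.231; half-tol=0.330, Σhalf²=0.130509
  -C: nom -44.000 → Σnom=-60.300; wc +0.220/-0.443 → slack +0.943/-0.674; half-tol=0.332, Σhalf²=0.240401
  -D: nom -49.170 → Σnom=-109.470; wc +0.260/-0.060 → slack +1.203/-0.734; half-tol=0.160, Σhalf²=0.266001
  +E: nom +42.600 → Σnom=-66.870; wc +0.063/-0.290 → slack +1.266/-1.024; half-tol=0.176, Σhalf²=0.297154
  -F: nom -1.590 → Σnom=-68.460; wc +0.223/-0.073 → slack +1.489/-1.097; half-tol=0.148, Σhalf²=0.319057
  +G: nom +28.290 → Σnom=-40.170; wc +0.370/-0.070 → slack +1.859/-1.167; half-tol=0.220, Σhalf²=0.367457
  +H: nom +36.590 → Σnom=-3.580; wc +0.110/-0.089 → slack +1.969/-1.256; half-tol=0.100, Σhalf²=0.377358
Nominal = -3.580. Worst-case = [-3.580 - 1.256, -3.580 + 1.969] = [-4.836, -1.611]. RSS = √0.377358 = 0.614.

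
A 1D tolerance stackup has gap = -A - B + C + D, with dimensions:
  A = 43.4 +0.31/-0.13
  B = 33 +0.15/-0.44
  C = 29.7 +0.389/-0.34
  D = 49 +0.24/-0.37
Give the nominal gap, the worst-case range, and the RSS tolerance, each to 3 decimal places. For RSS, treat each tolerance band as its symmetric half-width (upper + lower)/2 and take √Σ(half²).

nominal=2.300 wc=[1.130,3.499] rss=0.601

Stack each dimension's contribution:
  -A: nom -43.400 → Σnom=-43.400; wc +0.130/-0.310 → slack +0.130/-0.310; half-tol=0.220, Σhalf²=0.048400
  -B: nom -33.000 → Σnom=-76.400; wc +0.440/-0.150 → slack +0.570/-0.460; half-tol=0.295, Σhalf²=0.135425
  +C: nom +29.700 → Σnom=-46.700; wc +0.389/-0.340 → slack +0.959/-0.800; half-tol=0.365, Σhalf²=0.268285
  +D: nom +49.000 → Σnom=2.300; wc +0.240/-0.370 → slack +1.199/-1.170; half-tol=0.305, Σhalf²=0.361310
Nominal = 2.300. Worst-case = [2.300 - 1.170, 2.300 + 1.199] = [1.130, 3.499]. RSS = √0.361310 = 0.601.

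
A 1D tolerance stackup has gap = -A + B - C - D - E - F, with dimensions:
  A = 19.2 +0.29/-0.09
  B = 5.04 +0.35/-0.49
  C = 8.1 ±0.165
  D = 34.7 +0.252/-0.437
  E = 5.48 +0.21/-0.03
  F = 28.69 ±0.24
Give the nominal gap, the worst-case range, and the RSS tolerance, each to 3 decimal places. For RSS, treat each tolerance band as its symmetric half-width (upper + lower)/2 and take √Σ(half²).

nominal=-91.130 wc=[-92.777,-89.818] rss=0.656

Stack each dimension's contribution:
  -A: nom -19.200 → Σnom=-19.200; wc +0.090/-0.290 → slack +0.090/-0.290; half-tol=0.190, Σhalf²=0.036100
  +B: nom +5.040 → Σnom=-14.160; wc +0.350/-0.490 → slack +0.440/-0.780; half-tol=0.420, Σhalf²=0.212500
  -C: nom -8.100 → Σnom=-22.260; wc +0.165/-0.165 → slack +0.605/-0.945; half-tol=0.165, Σhalf²=0.239725
  -D: nom -34.700 → Σnom=-56.960; wc +0.437/-0.252 → slack +1.042/-1.197; half-tol=0.345, Σhalf²=0.358405
  -E: nom -5.480 → Σnom=-62.440; wc +0.030/-0.210 → slack +1.072/-1.407; half-tol=0.120, Σhalf²=0.372805
  -F: nom -28.690 → Σnom=-91.130; wc +0.240/-0.240 → slack +1.312/-1.647; half-tol=0.240, Σhalf²=0.430405
Nominal = -91.130. Worst-case = [-91.130 - 1.647, -91.130 + 1.312] = [-92.777, -89.818]. RSS = √0.430405 = 0.656.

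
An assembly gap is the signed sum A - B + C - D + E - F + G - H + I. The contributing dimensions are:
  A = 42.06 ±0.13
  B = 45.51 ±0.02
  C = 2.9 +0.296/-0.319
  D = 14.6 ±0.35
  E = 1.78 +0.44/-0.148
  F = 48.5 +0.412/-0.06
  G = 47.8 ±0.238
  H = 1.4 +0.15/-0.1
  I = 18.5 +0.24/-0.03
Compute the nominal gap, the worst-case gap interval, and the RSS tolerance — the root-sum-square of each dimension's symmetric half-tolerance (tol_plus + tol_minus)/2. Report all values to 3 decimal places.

nominal=3.030 wc=[1.233,4.904] rss=0.683

Stack each dimension's contribution:
  +A: nom +42.060 → Σnom=42.060; wc +0.130/-0.130 → slack +0.130/-0.130; half-tol=0.130, Σhalf²=0.016900
  -B: nom -45.510 → Σnom=-3.450; wc +0.020/-0.020 → slack +0.150/-0.150; half-tol=0.020, Σhalf²=0.017300
  +C: nom +2.900 → Σnom=-0.550; wc +0.296/-0.319 → slack +0.446/-0.469; half-tol=0.307, Σhalf²=0.111856
  -D: nom -14.600 → Σnom=-15.150; wc +0.350/-0.350 → slack +0.796/-0.819; half-tol=0.350, Σhalf²=0.234356
  +E: nom +1.780 → Σnom=-13.370; wc +0.440/-0.148 → slack +1.236/-0.967; half-tol=0.294, Σhalf²=0.320792
  -F: nom -48.500 → Σnom=-61.870; wc +0.060/-0.412 → slack +1.296/-1.379; half-tol=0.236, Σhalf²=0.376488
  +G: nom +47.800 → Σnom=-14.070; wc +0.238/-0.238 → slack +1.534/-1.617; half-tol=0.238, Σhalf²=0.433132
  -H: nom -1.400 → Σnom=-15.470; wc +0.100/-0.150 → slack +1.634/-1.767; half-tol=0.125, Σhalf²=0.448757
  +I: nom +18.500 → Σnom=3.030; wc +0.240/-0.030 → slack +1.874/-1.797; half-tol=0.135, Σhalf²=0.466982
Nominal = 3.030. Worst-case = [3.030 - 1.797, 3.030 + 1.874] = [1.233, 4.904]. RSS = √0.466982 = 0.683.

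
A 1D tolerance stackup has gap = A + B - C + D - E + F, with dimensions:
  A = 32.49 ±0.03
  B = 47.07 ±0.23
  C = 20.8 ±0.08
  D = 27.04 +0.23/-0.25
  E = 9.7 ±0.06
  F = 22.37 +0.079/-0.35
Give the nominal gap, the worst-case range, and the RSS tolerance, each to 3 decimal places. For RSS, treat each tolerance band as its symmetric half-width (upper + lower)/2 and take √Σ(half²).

Stack each dimension's contribution:
  +A: nom +32.490 → Σnom=32.490; wc +0.030/-0.030 → slack +0.030/-0.030; half-tol=0.030, Σhalf²=0.000900
  +B: nom +47.070 → Σnom=79.560; wc +0.230/-0.230 → slack +0.260/-0.260; half-tol=0.230, Σhalf²=0.053800
  -C: nom -20.800 → Σnom=58.760; wc +0.080/-0.080 → slack +0.340/-0.340; half-tol=0.080, Σhalf²=0.060200
  +D: nom +27.040 → Σnom=85.800; wc +0.230/-0.250 → slack +0.570/-0.590; half-tol=0.240, Σhalf²=0.117800
  -E: nom -9.700 → Σnom=76.100; wc +0.060/-0.060 → slack +0.630/-0.650; half-tol=0.060, Σhalf²=0.121400
  +F: nom +22.370 → Σnom=98.470; wc +0.079/-0.350 → slack +0.709/-1.000; half-tol=0.214, Σhalf²=0.167410
Nominal = 98.470. Worst-case = [98.470 - 1.000, 98.470 + 0.709] = [97.470, 99.179]. RSS = √0.167410 = 0.409.

nominal=98.470 wc=[97.470,99.179] rss=0.409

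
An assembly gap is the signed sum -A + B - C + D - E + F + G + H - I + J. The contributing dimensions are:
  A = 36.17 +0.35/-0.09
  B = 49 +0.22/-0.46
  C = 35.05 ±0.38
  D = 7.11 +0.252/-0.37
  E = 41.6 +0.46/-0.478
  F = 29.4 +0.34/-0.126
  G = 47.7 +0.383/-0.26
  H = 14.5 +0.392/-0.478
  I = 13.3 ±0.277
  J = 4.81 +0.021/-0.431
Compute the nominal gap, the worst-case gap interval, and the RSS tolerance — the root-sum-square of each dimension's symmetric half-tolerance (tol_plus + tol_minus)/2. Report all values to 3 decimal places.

Stack each dimension's contribution:
  -A: nom -36.170 → Σnom=-36.170; wc +0.090/-0.350 → slack +0.090/-0.350; half-tol=0.220, Σhalf²=0.048400
  +B: nom +49.000 → Σnom=12.830; wc +0.220/-0.460 → slack +0.310/-0.810; half-tol=0.340, Σhalf²=0.164000
  -C: nom -35.050 → Σnom=-22.220; wc +0.380/-0.380 → slack +0.690/-1.190; half-tol=0.380, Σhalf²=0.308400
  +D: nom +7.110 → Σnom=-15.110; wc +0.252/-0.370 → slack +0.942/-1.560; half-tol=0.311, Σhalf²=0.405121
  -E: nom -41.600 → Σnom=-56.710; wc +0.478/-0.460 → slack +1.420/-2.020; half-tol=0.469, Σhalf²=0.625082
  +F: nom +29.400 → Σnom=-27.310; wc +0.340/-0.126 → slack +1.760/-2.146; half-tol=0.233, Σhalf²=0.679371
  +G: nom +47.700 → Σnom=20.390; wc +0.383/-0.260 → slack +2.143/-2.406; half-tol=0.322, Σhalf²=0.782733
  +H: nom +14.500 → Σnom=34.890; wc +0.392/-0.478 → slack +2.535/-2.884; half-tol=0.435, Σhalf²=0.971958
  -I: nom -13.300 → Σnom=21.590; wc +0.277/-0.277 → slack +2.812/-3.161; half-tol=0.277, Σhalf²=1.048687
  +J: nom +4.810 → Σnom=26.400; wc +0.021/-0.431 → slack +2.833/-3.592; half-tol=0.226, Σhalf²=1.099763
Nominal = 26.400. Worst-case = [26.400 - 3.592, 26.400 + 2.833] = [22.808, 29.233]. RSS = √1.099763 = 1.049.

nominal=26.400 wc=[22.808,29.233] rss=1.049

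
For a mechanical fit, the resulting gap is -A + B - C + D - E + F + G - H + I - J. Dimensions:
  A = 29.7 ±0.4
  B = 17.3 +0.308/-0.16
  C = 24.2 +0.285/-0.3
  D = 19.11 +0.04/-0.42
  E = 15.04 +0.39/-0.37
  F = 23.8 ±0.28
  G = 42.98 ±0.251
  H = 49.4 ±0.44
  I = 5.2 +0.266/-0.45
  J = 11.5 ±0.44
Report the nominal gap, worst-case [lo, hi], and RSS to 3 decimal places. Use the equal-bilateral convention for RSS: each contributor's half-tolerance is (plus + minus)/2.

Stack each dimension's contribution:
  -A: nom -29.700 → Σnom=-29.700; wc +0.400/-0.400 → slack +0.400/-0.400; half-tol=0.400, Σhalf²=0.160000
  +B: nom +17.300 → Σnom=-12.400; wc +0.308/-0.160 → slack +0.708/-0.560; half-tol=0.234, Σhalf²=0.214756
  -C: nom -24.200 → Σnom=-36.600; wc +0.300/-0.285 → slack +1.008/-0.845; half-tol=0.292, Σhalf²=0.300312
  +D: nom +19.110 → Σnom=-17.490; wc +0.040/-0.420 → slack +1.048/-1.265; half-tol=0.230, Σhalf²=0.353212
  -E: nom -15.040 → Σnom=-32.530; wc +0.370/-0.390 → slack +1.418/-1.655; half-tol=0.380, Σhalf²=0.497612
  +F: nom +23.800 → Σnom=-8.730; wc +0.280/-0.280 → slack +1.698/-1.935; half-tol=0.280, Σhalf²=0.576012
  +G: nom +42.980 → Σnom=34.250; wc +0.251/-0.251 → slack +1.949/-2.186; half-tol=0.251, Σhalf²=0.639013
  -H: nom -49.400 → Σnom=-15.150; wc +0.440/-0.440 → slack +2.389/-2.626; half-tol=0.440, Σhalf²=0.832613
  +I: nom +5.200 → Σnom=-9.950; wc +0.266/-0.450 → slack +2.655/-3.076; half-tol=0.358, Σhalf²=0.960777
  -J: nom -11.500 → Σnom=-21.450; wc +0.440/-0.440 → slack +3.095/-3.516; half-tol=0.440, Σhalf²=1.154377
Nominal = -21.450. Worst-case = [-21.450 - 3.516, -21.450 + 3.095] = [-24.966, -18.355]. RSS = √1.154377 = 1.074.

nominal=-21.450 wc=[-24.966,-18.355] rss=1.074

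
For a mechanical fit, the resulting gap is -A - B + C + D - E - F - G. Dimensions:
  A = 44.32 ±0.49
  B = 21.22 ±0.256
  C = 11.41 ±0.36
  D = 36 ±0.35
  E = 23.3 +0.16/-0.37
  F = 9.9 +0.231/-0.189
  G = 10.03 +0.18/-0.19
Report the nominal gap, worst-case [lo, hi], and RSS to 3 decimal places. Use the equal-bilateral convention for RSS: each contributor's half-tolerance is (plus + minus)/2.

nominal=-61.360 wc=[-63.387,-59.155] rss=0.840

Stack each dimension's contribution:
  -A: nom -44.320 → Σnom=-44.320; wc +0.490/-0.490 → slack +0.490/-0.490; half-tol=0.490, Σhalf²=0.240100
  -B: nom -21.220 → Σnom=-65.540; wc +0.256/-0.256 → slack +0.746/-0.746; half-tol=0.256, Σhalf²=0.305636
  +C: nom +11.410 → Σnom=-54.130; wc +0.360/-0.360 → slack +1.106/-1.106; half-tol=0.360, Σhalf²=0.435236
  +D: nom +36.000 → Σnom=-18.130; wc +0.350/-0.350 → slack +1.456/-1.456; half-tol=0.350, Σhalf²=0.557736
  -E: nom -23.300 → Σnom=-41.430; wc +0.370/-0.160 → slack +1.826/-1.616; half-tol=0.265, Σhalf²=0.627961
  -F: nom -9.900 → Σnom=-51.330; wc +0.189/-0.231 → slack +2.015/-1.847; half-tol=0.210, Σhalf²=0.672061
  -G: nom -10.030 → Σnom=-61.360; wc +0.190/-0.180 → slack +2.205/-2.027; half-tol=0.185, Σhalf²=0.706286
Nominal = -61.360. Worst-case = [-61.360 - 2.027, -61.360 + 2.205] = [-63.387, -59.155]. RSS = √0.706286 = 0.840.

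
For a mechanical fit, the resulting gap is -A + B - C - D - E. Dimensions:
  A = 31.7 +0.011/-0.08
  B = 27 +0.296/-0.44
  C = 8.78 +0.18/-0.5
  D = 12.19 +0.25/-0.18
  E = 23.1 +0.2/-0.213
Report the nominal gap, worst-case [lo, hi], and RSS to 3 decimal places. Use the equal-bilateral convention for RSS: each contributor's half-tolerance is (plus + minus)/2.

nominal=-48.770 wc=[-49.851,-47.501] rss=0.585

Stack each dimension's contribution:
  -A: nom -31.700 → Σnom=-31.700; wc +0.080/-0.011 → slack +0.080/-0.011; half-tol=0.045, Σhalf²=0.002070
  +B: nom +27.000 → Σnom=-4.700; wc +0.296/-0.440 → slack +0.376/-0.451; half-tol=0.368, Σhalf²=0.137494
  -C: nom -8.780 → Σnom=-13.480; wc +0.500/-0.180 → slack +0.876/-0.631; half-tol=0.340, Σhalf²=0.253094
  -D: nom -12.190 → Σnom=-25.670; wc +0.180/-0.250 → slack +1.056/-0.881; half-tol=0.215, Σhalf²=0.299319
  -E: nom -23.100 → Σnom=-48.770; wc +0.213/-0.200 → slack +1.269/-1.081; half-tol=0.207, Σhalf²=0.341961
Nominal = -48.770. Worst-case = [-48.770 - 1.081, -48.770 + 1.269] = [-49.851, -47.501]. RSS = √0.341961 = 0.585.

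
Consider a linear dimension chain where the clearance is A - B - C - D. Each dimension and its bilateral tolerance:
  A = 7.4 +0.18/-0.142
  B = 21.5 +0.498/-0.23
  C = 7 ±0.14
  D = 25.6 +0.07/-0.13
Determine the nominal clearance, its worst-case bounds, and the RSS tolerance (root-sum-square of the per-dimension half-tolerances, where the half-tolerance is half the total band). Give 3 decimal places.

Stack each dimension's contribution:
  +A: nom +7.400 → Σnom=7.400; wc +0.180/-0.142 → slack +0.180/-0.142; half-tol=0.161, Σhalf²=0.025921
  -B: nom -21.500 → Σnom=-14.100; wc +0.230/-0.498 → slack +0.410/-0.640; half-tol=0.364, Σhalf²=0.158417
  -C: nom -7.000 → Σnom=-21.100; wc +0.140/-0.140 → slack +0.550/-0.780; half-tol=0.140, Σhalf²=0.178017
  -D: nom -25.600 → Σnom=-46.700; wc +0.130/-0.070 → slack +0.680/-0.850; half-tol=0.100, Σhalf²=0.188017
Nominal = -46.700. Worst-case = [-46.700 - 0.850, -46.700 + 0.680] = [-47.550, -46.020]. RSS = √0.188017 = 0.434.

nominal=-46.700 wc=[-47.550,-46.020] rss=0.434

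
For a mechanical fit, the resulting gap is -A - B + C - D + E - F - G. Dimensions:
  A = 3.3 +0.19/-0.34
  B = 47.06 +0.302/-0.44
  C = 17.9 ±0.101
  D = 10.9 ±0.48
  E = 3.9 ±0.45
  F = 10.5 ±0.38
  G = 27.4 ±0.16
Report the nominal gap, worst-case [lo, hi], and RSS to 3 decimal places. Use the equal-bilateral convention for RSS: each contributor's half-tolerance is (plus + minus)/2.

Stack each dimension's contribution:
  -A: nom -3.300 → Σnom=-3.300; wc +0.340/-0.190 → slack +0.340/-0.190; half-tol=0.265, Σhalf²=0.070225
  -B: nom -47.060 → Σnom=-50.360; wc +0.440/-0.302 → slack +0.780/-0.492; half-tol=0.371, Σhalf²=0.207866
  +C: nom +17.900 → Σnom=-32.460; wc +0.101/-0.101 → slack +0.881/-0.593; half-tol=0.101, Σhalf²=0.218067
  -D: nom -10.900 → Σnom=-43.360; wc +0.480/-0.480 → slack +1.361/-1.073; half-tol=0.480, Σhalf²=0.448467
  +E: nom +3.900 → Σnom=-39.460; wc +0.450/-0.450 → slack +1.811/-1.523; half-tol=0.450, Σhalf²=0.650967
  -F: nom -10.500 → Σnom=-49.960; wc +0.380/-0.380 → slack +2.191/-1.903; half-tol=0.380, Σhalf²=0.795367
  -G: nom -27.400 → Σnom=-77.360; wc +0.160/-0.160 → slack +2.351/-2.063; half-tol=0.160, Σhalf²=0.820967
Nominal = -77.360. Worst-case = [-77.360 - 2.063, -77.360 + 2.351] = [-79.423, -75.009]. RSS = √0.820967 = 0.906.

nominal=-77.360 wc=[-79.423,-75.009] rss=0.906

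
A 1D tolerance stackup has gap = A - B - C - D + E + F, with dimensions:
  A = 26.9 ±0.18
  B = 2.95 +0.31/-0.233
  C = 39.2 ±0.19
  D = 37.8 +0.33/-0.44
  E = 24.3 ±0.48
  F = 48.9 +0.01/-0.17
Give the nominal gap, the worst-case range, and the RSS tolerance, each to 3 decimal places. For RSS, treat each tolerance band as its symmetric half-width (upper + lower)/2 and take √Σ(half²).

nominal=20.150 wc=[18.490,21.683] rss=0.727

Stack each dimension's contribution:
  +A: nom +26.900 → Σnom=26.900; wc +0.180/-0.180 → slack +0.180/-0.180; half-tol=0.180, Σhalf²=0.032400
  -B: nom -2.950 → Σnom=23.950; wc +0.233/-0.310 → slack +0.413/-0.490; half-tol=0.272, Σhalf²=0.106112
  -C: nom -39.200 → Σnom=-15.250; wc +0.190/-0.190 → slack +0.603/-0.680; half-tol=0.190, Σhalf²=0.142212
  -D: nom -37.800 → Σnom=-53.050; wc +0.440/-0.330 → slack +1.043/-1.010; half-tol=0.385, Σhalf²=0.290437
  +E: nom +24.300 → Σnom=-28.750; wc +0.480/-0.480 → slack +1.523/-1.490; half-tol=0.480, Σhalf²=0.520837
  +F: nom +48.900 → Σnom=20.150; wc +0.010/-0.170 → slack +1.533/-1.660; half-tol=0.090, Σhalf²=0.528937
Nominal = 20.150. Worst-case = [20.150 - 1.660, 20.150 + 1.533] = [18.490, 21.683]. RSS = √0.528937 = 0.727.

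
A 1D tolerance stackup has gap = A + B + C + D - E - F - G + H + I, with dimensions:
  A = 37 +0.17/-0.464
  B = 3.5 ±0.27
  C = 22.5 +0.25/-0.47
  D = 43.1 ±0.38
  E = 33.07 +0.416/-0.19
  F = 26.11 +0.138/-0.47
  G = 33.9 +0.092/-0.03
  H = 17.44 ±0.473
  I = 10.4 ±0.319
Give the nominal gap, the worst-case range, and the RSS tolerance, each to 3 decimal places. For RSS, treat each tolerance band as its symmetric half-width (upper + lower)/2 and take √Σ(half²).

nominal=40.860 wc=[37.838,43.412] rss=0.980

Stack each dimension's contribution:
  +A: nom +37.000 → Σnom=37.000; wc +0.170/-0.464 → slack +0.170/-0.464; half-tol=0.317, Σhalf²=0.100489
  +B: nom +3.500 → Σnom=40.500; wc +0.270/-0.270 → slack +0.440/-0.734; half-tol=0.270, Σhalf²=0.173389
  +C: nom +22.500 → Σnom=63.000; wc +0.250/-0.470 → slack +0.690/-1.204; half-tol=0.360, Σhalf²=0.302989
  +D: nom +43.100 → Σnom=106.100; wc +0.380/-0.380 → slack +1.070/-1.584; half-tol=0.380, Σhalf²=0.447389
  -E: nom -33.070 → Σnom=73.030; wc +0.190/-0.416 → slack +1.260/-2.000; half-tol=0.303, Σhalf²=0.539198
  -F: nom -26.110 → Σnom=46.920; wc +0.470/-0.138 → slack +1.730/-2.138; half-tol=0.304, Σhalf²=0.631614
  -G: nom -33.900 → Σnom=13.020; wc +0.030/-0.092 → slack +1.760/-2.230; half-tol=0.061, Σhalf²=0.635335
  +H: nom +17.440 → Σnom=30.460; wc +0.473/-0.473 → slack +2.233/-2.703; half-tol=0.473, Σhalf²=0.859064
  +I: nom +10.400 → Σnom=40.860; wc +0.319/-0.319 → slack +2.552/-3.022; half-tol=0.319, Σhalf²=0.960825
Nominal = 40.860. Worst-case = [40.860 - 3.022, 40.860 + 2.552] = [37.838, 43.412]. RSS = √0.960825 = 0.980.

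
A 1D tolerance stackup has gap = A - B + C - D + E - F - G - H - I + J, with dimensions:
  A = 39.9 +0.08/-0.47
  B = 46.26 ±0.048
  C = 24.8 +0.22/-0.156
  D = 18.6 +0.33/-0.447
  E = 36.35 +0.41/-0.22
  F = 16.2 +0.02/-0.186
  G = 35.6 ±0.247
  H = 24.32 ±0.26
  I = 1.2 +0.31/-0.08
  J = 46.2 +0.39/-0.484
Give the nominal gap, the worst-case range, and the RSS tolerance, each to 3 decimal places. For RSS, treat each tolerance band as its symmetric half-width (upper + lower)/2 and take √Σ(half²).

nominal=5.070 wc=[2.525,7.438] rss=0.855

Stack each dimension's contribution:
  +A: nom +39.900 → Σnom=39.900; wc +0.080/-0.470 → slack +0.080/-0.470; half-tol=0.275, Σhalf²=0.075625
  -B: nom -46.260 → Σnom=-6.360; wc +0.048/-0.048 → slack +0.128/-0.518; half-tol=0.048, Σhalf²=0.077929
  +C: nom +24.800 → Σnom=18.440; wc +0.220/-0.156 → slack +0.348/-0.674; half-tol=0.188, Σhalf²=0.113273
  -D: nom -18.600 → Σnom=-0.160; wc +0.447/-0.330 → slack +0.795/-1.004; half-tol=0.389, Σhalf²=0.264205
  +E: nom +36.350 → Σnom=36.190; wc +0.410/-0.220 → slack +1.205/-1.224; half-tol=0.315, Σhalf²=0.363430
  -F: nom -16.200 → Σnom=19.990; wc +0.186/-0.020 → slack +1.391/-1.244; half-tol=0.103, Σhalf²=0.374039
  -G: nom -35.600 → Σnom=-15.610; wc +0.247/-0.247 → slack +1.638/-1.491; half-tol=0.247, Σhalf²=0.435048
  -H: nom -24.320 → Σnom=-39.930; wc +0.260/-0.260 → slack +1.898/-1.751; half-tol=0.260, Σhalf²=0.502648
  -I: nom -1.200 → Σnom=-41.130; wc +0.080/-0.310 → slack +1.978/-2.061; half-tol=0.195, Σhalf²=0.540673
  +J: nom +46.200 → Σnom=5.070; wc +0.390/-0.484 → slack +2.368/-2.545; half-tol=0.437, Σhalf²=0.731642
Nominal = 5.070. Worst-case = [5.070 - 2.545, 5.070 + 2.368] = [2.525, 7.438]. RSS = √0.731642 = 0.855.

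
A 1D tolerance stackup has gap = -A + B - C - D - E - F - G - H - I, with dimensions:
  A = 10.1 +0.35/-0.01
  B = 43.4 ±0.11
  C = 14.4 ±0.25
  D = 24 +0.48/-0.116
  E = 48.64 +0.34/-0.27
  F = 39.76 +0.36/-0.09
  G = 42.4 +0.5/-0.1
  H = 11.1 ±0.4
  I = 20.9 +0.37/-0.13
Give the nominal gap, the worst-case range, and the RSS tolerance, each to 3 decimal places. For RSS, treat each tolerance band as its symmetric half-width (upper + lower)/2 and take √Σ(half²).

nominal=-167.900 wc=[-171.060,-166.424] rss=0.807

Stack each dimension's contribution:
  -A: nom -10.100 → Σnom=-10.100; wc +0.010/-0.350 → slack +0.010/-0.350; half-tol=0.180, Σhalf²=0.032400
  +B: nom +43.400 → Σnom=33.300; wc +0.110/-0.110 → slack +0.120/-0.460; half-tol=0.110, Σhalf²=0.044500
  -C: nom -14.400 → Σnom=18.900; wc +0.250/-0.250 → slack +0.370/-0.710; half-tol=0.250, Σhalf²=0.107000
  -D: nom -24.000 → Σnom=-5.100; wc +0.116/-0.480 → slack +0.486/-1.190; half-tol=0.298, Σhalf²=0.195804
  -E: nom -48.640 → Σnom=-53.740; wc +0.270/-0.340 → slack +0.756/-1.530; half-tol=0.305, Σhalf²=0.288829
  -F: nom -39.760 → Σnom=-93.500; wc +0.090/-0.360 → slack +0.846/-1.890; half-tol=0.225, Σhalf²=0.339454
  -G: nom -42.400 → Σnom=-135.900; wc +0.100/-0.500 → slack +0.946/-2.390; half-tol=0.300, Σhalf²=0.429454
  -H: nom -11.100 → Σnom=-147.000; wc +0.400/-0.400 → slack +1.346/-2.790; half-tol=0.400, Σhalf²=0.589454
  -I: nom -20.900 → Σnom=-167.900; wc +0.130/-0.370 → slack +1.476/-3.160; half-tol=0.250, Σhalf²=0.651954
Nominal = -167.900. Worst-case = [-167.900 - 3.160, -167.900 + 1.476] = [-171.060, -166.424]. RSS = √0.651954 = 0.807.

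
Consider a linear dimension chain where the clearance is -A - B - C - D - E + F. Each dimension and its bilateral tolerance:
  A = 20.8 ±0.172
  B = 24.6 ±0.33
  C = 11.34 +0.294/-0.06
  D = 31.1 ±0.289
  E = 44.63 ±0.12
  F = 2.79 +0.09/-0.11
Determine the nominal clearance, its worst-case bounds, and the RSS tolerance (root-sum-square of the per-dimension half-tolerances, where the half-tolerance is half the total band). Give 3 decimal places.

nominal=-129.680 wc=[-130.995,-128.619] rss=0.527

Stack each dimension's contribution:
  -A: nom -20.800 → Σnom=-20.800; wc +0.172/-0.172 → slack +0.172/-0.172; half-tol=0.172, Σhalf²=0.029584
  -B: nom -24.600 → Σnom=-45.400; wc +0.330/-0.330 → slack +0.502/-0.502; half-tol=0.330, Σhalf²=0.138484
  -C: nom -11.340 → Σnom=-56.740; wc +0.060/-0.294 → slack +0.562/-0.796; half-tol=0.177, Σhalf²=0.169813
  -D: nom -31.100 → Σnom=-87.840; wc +0.289/-0.289 → slack +0.851/-1.085; half-tol=0.289, Σhalf²=0.253334
  -E: nom -44.630 → Σnom=-132.470; wc +0.120/-0.120 → slack +0.971/-1.205; half-tol=0.120, Σhalf²=0.267734
  +F: nom +2.790 → Σnom=-129.680; wc +0.090/-0.110 → slack +1.061/-1.315; half-tol=0.100, Σhalf²=0.277734
Nominal = -129.680. Worst-case = [-129.680 - 1.315, -129.680 + 1.061] = [-130.995, -128.619]. RSS = √0.277734 = 0.527.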